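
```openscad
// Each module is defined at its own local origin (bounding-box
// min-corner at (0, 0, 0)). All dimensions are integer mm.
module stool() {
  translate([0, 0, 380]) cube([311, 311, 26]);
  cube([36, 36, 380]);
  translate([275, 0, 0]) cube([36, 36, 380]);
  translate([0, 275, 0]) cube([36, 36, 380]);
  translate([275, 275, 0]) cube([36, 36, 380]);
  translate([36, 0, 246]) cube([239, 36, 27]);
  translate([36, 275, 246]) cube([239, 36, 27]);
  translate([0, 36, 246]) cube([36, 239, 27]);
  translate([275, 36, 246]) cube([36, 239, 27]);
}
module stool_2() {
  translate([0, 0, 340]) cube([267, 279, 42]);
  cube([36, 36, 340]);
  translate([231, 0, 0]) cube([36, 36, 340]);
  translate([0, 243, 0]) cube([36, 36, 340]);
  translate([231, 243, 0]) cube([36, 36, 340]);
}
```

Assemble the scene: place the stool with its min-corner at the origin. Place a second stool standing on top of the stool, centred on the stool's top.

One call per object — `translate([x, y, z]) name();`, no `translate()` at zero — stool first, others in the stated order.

stool();
translate([22, 16, 406]) stool_2();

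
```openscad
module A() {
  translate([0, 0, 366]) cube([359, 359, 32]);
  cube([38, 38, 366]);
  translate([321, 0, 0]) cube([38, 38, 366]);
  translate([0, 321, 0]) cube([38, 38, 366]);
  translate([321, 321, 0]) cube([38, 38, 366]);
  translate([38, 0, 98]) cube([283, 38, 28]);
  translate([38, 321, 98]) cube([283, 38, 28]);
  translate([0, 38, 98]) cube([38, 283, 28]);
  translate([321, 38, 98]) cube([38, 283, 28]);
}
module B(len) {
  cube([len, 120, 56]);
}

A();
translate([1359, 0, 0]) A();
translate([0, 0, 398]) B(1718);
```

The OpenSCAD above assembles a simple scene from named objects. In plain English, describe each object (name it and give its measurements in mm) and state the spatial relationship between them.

A is a four-legged stool. The seat is a 359×359×32 mm slab whose top surface is at z = 398 mm; four square legs, each 38×38 mm in cross-section, run from the floor (z = 0) to the underside of the seat, each flush with a corner of the seat. Four stretchers, 38 mm wide and 28 mm tall, connect adjacent legs with their undersides at z = 98 mm, each running between the inner faces of the legs it joins and aligned with the legs' outer faces on the other axis.

B is a rectangular beam 1718 mm long (x), 120 mm deep (y), 56 mm thick (z).

The beam spans the tops of two stools placed 1000 mm apart, resting at z = 398 mm.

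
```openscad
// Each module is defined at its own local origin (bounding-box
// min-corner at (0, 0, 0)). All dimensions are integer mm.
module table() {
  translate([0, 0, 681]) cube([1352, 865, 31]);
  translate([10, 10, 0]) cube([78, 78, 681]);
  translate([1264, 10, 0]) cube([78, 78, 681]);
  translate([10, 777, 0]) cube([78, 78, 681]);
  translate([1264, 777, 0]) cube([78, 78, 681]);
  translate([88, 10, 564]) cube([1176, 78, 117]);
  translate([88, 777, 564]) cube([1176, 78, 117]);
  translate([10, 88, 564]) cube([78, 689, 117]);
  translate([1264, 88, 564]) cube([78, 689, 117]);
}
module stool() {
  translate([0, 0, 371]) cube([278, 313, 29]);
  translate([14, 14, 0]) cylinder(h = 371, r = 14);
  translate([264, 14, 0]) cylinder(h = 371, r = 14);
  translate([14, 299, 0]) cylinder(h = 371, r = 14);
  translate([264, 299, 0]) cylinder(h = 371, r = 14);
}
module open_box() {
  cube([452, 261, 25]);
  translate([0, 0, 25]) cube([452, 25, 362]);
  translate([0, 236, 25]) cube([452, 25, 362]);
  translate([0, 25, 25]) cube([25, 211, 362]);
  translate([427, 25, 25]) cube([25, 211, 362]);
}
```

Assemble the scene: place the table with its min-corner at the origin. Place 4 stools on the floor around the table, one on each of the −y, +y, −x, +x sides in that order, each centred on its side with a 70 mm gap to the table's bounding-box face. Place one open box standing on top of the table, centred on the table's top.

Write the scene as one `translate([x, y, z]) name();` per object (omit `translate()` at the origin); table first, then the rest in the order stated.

table();
translate([537, -383, 0]) stool();
translate([537, 935, 0]) stool();
translate([-348, 276, 0]) stool();
translate([1422, 276, 0]) stool();
translate([450, 302, 712]) open_box();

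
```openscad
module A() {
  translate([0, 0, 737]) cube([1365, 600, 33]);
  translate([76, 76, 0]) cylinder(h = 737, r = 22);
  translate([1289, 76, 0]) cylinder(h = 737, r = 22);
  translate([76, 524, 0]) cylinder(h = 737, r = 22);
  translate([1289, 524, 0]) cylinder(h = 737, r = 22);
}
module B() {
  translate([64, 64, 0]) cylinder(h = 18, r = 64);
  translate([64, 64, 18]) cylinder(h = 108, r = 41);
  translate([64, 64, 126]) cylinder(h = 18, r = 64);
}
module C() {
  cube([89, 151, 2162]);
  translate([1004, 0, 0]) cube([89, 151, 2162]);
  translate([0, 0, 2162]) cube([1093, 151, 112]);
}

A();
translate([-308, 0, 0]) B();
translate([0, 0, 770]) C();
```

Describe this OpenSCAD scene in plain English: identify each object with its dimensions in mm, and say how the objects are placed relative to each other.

A is a table: top 1365 mm (x) × 600 mm (y), 33 mm thick, upper face at z = 770 mm, on four round legs of 44 mm diameter, each leg's bounding box inset 54 mm from the nearest pair of top edges, running from z = 0 to the bottom of the top.

B is a spool: two coaxial disc flanges of radius 64 mm and thickness 18 mm, joined by a core cylinder of radius 41 mm and height 108 mm. The lower flange rests on z = 0 and the three cylinders share a vertical axis.

C is a door frame. The clear opening is 915 mm wide and 2162 mm high. Two 89 mm wide jambs, 151 mm deep, stand either side of the opening from the floor to the top of the opening. A 112 mm thick head sits across the top of both jambs, spanning the full outside width of the frame.

The spool is on the floor beside the table on its −x side. The door frame is on top of the table.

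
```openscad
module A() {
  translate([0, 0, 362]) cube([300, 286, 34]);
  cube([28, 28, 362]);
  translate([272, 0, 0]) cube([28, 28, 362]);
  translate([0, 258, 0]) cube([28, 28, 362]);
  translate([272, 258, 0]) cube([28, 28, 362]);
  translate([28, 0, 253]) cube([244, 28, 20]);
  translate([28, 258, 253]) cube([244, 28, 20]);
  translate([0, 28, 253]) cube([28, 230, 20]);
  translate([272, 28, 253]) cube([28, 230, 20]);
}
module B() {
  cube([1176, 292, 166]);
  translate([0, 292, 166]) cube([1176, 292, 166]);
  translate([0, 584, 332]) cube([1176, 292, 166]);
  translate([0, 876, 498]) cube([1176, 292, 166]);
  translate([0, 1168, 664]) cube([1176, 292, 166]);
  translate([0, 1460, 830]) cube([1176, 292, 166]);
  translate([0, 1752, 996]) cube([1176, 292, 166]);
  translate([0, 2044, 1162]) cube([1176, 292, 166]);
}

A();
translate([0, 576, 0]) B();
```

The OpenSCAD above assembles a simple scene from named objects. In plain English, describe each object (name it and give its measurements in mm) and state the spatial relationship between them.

A is a four-legged stool. The seat is 300×286 mm, 34 mm thick, top at z = 396 mm. It stands on four square legs, each 28×28 mm in cross-section, from z = 0 to the seat underside, each flush with a corner of the seat. Four stretchers, 28 mm wide and 20 mm tall, connect adjacent legs with their undersides at z = 253 mm, each running between the inner faces of the legs it joins and aligned with the legs' outer faces on the other axis.

B is a straight staircase of 8 solid steps. Each step is 1176 mm wide (x), 292 mm deep (y, the going) and 166 mm tall (the rise). The first step rests on the floor; each subsequent step sits one going further in +y and one rise higher in +z, directly behind and above the previous step with no overlap.

The staircase is on the floor beside the stool on its +y side.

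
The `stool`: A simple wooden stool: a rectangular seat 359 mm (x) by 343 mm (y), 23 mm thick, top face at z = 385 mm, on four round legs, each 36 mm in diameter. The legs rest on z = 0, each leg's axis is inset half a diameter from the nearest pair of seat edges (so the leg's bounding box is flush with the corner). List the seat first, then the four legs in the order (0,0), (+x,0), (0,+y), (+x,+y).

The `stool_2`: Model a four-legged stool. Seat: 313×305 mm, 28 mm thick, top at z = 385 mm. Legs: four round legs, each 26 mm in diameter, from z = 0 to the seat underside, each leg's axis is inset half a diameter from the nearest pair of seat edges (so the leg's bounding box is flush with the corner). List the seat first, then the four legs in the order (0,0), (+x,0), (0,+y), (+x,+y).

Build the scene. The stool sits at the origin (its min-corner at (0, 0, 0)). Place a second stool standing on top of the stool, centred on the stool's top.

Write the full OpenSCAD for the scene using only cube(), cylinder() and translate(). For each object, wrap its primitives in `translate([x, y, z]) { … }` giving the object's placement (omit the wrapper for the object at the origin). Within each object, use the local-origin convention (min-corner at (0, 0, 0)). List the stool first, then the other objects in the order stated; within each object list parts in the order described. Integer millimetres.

translate([0, 0, 362]) cube([359, 343, 23]);
translate([18, 18, 0]) cylinder(h = 362, r = 18);
translate([341, 18, 0]) cylinder(h = 362, r = 18);
translate([18, 325, 0]) cylinder(h = 362, r = 18);
translate([341, 325, 0]) cylinder(h = 362, r = 18);
translate([23, 19, 385]) {
  translate([0, 0, 357]) cube([313, 305, 28]);
  translate([13, 13, 0]) cylinder(h = 357, r = 13);
  translate([300, 13, 0]) cylinder(h = 357, r = 13);
  translate([13, 292, 0]) cylinder(h = 357, r = 13);
  translate([300, 292, 0]) cylinder(h = 357, r = 13);
}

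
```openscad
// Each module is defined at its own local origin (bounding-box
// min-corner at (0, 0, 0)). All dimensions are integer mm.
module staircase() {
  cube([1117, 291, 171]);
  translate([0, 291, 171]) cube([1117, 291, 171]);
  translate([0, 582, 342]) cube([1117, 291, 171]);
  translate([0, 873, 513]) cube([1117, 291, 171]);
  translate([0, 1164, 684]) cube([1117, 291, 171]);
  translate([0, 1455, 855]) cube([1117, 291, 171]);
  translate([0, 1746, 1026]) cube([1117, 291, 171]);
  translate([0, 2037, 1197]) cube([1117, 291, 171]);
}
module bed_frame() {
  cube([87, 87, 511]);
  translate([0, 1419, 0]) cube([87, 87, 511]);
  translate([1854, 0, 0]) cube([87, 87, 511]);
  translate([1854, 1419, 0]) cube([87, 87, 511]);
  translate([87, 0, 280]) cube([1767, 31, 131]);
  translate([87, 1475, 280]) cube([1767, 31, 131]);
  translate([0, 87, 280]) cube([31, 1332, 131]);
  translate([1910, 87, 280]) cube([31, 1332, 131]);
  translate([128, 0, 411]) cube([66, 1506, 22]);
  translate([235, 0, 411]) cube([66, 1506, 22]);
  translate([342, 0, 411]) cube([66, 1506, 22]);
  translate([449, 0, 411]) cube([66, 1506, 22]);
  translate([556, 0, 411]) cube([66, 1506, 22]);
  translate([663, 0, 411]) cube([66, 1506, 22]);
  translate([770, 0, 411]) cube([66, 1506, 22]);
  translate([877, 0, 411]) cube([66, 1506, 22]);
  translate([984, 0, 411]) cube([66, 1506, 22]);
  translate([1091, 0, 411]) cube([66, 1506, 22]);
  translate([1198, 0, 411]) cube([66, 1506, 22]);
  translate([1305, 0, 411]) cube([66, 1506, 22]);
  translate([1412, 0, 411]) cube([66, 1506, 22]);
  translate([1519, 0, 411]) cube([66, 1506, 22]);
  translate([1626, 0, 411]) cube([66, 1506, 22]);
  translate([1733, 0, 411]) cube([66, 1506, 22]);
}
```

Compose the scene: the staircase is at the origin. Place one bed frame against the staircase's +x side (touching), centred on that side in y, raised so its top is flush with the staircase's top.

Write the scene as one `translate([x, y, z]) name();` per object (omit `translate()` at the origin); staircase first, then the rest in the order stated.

staircase();
translate([1117, 411, 857]) bed_frame();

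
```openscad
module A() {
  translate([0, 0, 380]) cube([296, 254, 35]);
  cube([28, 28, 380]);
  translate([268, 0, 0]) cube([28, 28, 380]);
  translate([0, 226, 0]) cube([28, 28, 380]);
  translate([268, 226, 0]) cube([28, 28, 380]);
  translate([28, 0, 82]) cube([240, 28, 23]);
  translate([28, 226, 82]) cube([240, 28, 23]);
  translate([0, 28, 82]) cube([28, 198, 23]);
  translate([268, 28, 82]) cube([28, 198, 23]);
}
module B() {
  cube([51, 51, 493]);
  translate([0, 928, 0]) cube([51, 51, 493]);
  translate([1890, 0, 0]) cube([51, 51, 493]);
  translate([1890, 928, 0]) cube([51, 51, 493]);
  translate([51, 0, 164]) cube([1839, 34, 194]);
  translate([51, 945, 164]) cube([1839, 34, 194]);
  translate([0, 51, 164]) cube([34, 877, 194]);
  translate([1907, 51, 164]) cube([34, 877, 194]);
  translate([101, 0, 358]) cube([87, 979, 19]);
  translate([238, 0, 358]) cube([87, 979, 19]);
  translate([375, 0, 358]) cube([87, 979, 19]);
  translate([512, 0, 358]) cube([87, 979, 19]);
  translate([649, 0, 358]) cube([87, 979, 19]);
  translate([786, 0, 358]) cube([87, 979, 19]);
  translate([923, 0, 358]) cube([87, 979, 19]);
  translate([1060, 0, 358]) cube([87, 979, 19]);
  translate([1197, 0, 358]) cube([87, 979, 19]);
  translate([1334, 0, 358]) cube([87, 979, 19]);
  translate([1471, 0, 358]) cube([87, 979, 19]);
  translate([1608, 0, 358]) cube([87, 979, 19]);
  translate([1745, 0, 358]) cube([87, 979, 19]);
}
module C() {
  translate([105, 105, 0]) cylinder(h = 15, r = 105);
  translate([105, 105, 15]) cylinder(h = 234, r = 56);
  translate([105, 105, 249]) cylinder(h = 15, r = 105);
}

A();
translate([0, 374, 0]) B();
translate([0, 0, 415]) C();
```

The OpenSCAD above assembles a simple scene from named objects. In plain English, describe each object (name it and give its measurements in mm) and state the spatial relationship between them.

A is a four-legged stool. The seat is 296×254 mm, 35 mm thick, top at z = 415 mm. It stands on four square legs, each 28×28 mm in cross-section, from z = 0 to the seat underside, each flush with a corner of the seat. Four stretchers, 28 mm wide and 23 mm tall, connect adjacent legs with their undersides at z = 82 mm, each running between the inner faces of the legs it joins and aligned with the legs' outer faces on the other axis.

B is a bed frame 1941 mm long (x) by 979 mm wide (y). Four 51×51 mm corner posts, 493 mm tall, at the corners of the footprint. Four rails of 34 mm thickness and 194 mm height run between adjacent posts with their undersides at z = 164 mm, their outer faces flush with the outside of the frame (the two x-running rails run between the posts' inner faces; the two y-running rails run between the posts' inner faces). 13 slats, each 87 mm wide (x) and 19 mm thick, lie across the top of the two x-running rails, running the full 979 mm width of the frame in y; the slats are evenly spaced along x between the inner faces of the end posts with equal gaps (rounded down to the nearest mm) at the −x end and between each pair — any rounding remainder accumulates at the +x end.

C is a spool: two coaxial disc flanges of radius 105 mm and thickness 15 mm, joined by a core cylinder of radius 56 mm and height 234 mm. The lower flange rests on z = 0 and the three cylinders share a vertical axis.

The bed frame is on the floor beside the stool on its +y side. The spool is on top of the stool.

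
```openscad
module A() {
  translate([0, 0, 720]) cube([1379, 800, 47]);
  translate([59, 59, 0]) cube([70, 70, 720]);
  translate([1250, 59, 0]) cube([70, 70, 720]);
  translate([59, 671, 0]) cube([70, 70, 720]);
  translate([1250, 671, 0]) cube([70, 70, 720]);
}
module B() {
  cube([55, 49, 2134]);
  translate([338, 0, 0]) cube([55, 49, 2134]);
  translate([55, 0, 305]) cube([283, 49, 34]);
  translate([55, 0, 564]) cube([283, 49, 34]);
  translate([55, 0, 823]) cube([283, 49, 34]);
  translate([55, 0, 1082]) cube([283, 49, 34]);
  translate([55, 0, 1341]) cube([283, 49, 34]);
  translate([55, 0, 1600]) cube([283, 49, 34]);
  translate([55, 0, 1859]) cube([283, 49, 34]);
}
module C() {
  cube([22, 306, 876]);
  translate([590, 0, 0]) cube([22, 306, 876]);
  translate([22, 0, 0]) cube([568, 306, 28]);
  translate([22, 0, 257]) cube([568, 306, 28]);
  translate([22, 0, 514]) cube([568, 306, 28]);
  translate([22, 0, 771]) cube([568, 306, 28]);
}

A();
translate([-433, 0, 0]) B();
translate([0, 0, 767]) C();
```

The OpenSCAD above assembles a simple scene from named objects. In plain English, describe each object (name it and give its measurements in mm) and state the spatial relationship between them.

A is a table with a 1379×800 mm rectangular top, 47 mm thick, top surface at z = 767 mm, supported by four 70×70 mm square legs, each inset 59 mm from the nearest pair of top edges, running from the floor.

B is a wooden ladder with two side rails of 55×49 mm section and 2134 mm height, set 393 mm apart overall. Between them run 7 rectangular rungs (49 mm deep, 34 mm thick), front faces flush with the rails' −y face. The bottom of the first rung is 305 mm above the floor and each subsequent rung is 259 mm higher than the one below.

C is a bookshelf 612 mm wide overall, 306 mm deep and 876 mm tall. The two sides are 22 mm thick vertical panels. 4 horizontal shelves of 28 mm thickness span between the inner faces of the sides; the lowest shelf sits on the floor and shelves are stacked with a clear vertical gap of 229 mm between each pair.

The ladder is on the floor beside the table on its −x side. The bookshelf is on top of the table.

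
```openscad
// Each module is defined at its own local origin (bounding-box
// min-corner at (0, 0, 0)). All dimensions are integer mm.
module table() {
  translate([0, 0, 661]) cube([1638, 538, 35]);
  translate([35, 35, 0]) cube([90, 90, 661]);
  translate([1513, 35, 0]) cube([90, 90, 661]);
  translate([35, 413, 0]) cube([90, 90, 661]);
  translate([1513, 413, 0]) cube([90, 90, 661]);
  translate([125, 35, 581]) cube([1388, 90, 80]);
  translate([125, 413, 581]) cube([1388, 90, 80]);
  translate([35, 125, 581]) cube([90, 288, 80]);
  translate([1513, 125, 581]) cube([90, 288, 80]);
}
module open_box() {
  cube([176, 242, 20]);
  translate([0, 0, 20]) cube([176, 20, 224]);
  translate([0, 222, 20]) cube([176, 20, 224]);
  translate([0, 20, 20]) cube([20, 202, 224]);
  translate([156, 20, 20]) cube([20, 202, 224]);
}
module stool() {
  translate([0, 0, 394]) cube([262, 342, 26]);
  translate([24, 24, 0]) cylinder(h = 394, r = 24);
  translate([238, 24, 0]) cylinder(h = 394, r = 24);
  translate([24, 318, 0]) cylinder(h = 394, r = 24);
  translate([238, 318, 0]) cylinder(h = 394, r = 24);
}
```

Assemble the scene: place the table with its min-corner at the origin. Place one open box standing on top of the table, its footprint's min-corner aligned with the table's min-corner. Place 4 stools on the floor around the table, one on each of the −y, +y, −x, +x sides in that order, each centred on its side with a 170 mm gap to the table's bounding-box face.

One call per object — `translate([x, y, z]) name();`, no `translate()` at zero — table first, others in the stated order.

table();
translate([0, 0, 696]) open_box();
translate([688, -512, 0]) stool();
translate([688, 708, 0]) stool();
translate([-432, 98, 0]) stool();
translate([1808, 98, 0]) stool();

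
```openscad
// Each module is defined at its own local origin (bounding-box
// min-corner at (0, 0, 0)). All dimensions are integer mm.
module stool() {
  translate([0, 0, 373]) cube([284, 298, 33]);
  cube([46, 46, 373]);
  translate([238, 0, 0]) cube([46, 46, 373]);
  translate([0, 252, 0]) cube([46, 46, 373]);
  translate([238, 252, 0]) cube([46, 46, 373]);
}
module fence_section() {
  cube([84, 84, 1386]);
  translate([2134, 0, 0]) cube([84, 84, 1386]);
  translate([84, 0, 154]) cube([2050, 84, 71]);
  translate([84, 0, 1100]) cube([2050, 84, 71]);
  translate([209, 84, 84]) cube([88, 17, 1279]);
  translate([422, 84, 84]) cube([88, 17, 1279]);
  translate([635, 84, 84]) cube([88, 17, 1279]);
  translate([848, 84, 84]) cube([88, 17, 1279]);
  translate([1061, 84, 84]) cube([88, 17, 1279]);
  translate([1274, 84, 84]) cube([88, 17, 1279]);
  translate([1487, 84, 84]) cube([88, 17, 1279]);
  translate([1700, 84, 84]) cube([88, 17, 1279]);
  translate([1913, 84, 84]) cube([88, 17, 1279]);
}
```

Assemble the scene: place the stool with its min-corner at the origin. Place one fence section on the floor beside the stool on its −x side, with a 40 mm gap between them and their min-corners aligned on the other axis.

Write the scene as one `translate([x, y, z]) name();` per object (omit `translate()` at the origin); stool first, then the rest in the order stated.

stool();
translate([-2258, 0, 0]) fence_section();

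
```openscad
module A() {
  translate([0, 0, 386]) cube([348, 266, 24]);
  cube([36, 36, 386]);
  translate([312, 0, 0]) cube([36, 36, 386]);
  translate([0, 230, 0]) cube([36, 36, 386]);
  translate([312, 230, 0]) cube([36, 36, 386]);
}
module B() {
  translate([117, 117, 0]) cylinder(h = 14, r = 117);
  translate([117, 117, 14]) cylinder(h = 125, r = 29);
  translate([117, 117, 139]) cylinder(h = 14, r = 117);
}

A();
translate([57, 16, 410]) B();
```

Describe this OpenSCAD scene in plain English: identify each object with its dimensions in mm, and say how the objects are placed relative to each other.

A is a four-legged stool. The seat is 348×266 mm, 24 mm thick, top at z = 410 mm. It stands on four square legs, each 36×36 mm in cross-section, from z = 0 to the seat underside, each flush with a corner of the seat.

B is a spool: two coaxial disc flanges of radius 117 mm and thickness 14 mm, joined by a core cylinder of radius 29 mm and height 125 mm. The lower flange rests on z = 0 and the three cylinders share a vertical axis.

The spool is on top of the stool, centred.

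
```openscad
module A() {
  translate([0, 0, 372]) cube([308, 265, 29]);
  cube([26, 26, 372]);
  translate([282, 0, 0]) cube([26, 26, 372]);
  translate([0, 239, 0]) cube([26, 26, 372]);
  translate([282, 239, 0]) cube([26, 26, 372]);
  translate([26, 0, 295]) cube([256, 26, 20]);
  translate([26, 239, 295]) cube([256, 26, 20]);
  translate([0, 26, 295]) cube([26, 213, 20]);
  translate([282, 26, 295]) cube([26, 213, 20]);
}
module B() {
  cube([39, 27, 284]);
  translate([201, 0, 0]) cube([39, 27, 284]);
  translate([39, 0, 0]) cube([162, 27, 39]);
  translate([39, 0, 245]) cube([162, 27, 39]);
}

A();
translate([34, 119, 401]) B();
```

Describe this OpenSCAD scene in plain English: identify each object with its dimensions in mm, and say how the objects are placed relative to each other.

A is a four-legged stool. The seat is a 308×265×29 mm slab whose top surface is at z = 401 mm; four square legs, each 26×26 mm in cross-section, run from the floor (z = 0) to the underside of the seat, each flush with a corner of the seat. Four stretchers, 26 mm wide and 20 mm tall, connect adjacent legs with their undersides at z = 295 mm, each running between the inner faces of the legs it joins and aligned with the legs' outer faces on the other axis.

B is a picture frame with a 162×206 mm rectangular opening (x by z) and a uniform 39 mm border on every side. Frame depth is 27 mm along y. It is built from two vertical stiles running the full outside height and two horizontal rails spanning the gap between the stiles.

The picture frame is on top of the stool, centred.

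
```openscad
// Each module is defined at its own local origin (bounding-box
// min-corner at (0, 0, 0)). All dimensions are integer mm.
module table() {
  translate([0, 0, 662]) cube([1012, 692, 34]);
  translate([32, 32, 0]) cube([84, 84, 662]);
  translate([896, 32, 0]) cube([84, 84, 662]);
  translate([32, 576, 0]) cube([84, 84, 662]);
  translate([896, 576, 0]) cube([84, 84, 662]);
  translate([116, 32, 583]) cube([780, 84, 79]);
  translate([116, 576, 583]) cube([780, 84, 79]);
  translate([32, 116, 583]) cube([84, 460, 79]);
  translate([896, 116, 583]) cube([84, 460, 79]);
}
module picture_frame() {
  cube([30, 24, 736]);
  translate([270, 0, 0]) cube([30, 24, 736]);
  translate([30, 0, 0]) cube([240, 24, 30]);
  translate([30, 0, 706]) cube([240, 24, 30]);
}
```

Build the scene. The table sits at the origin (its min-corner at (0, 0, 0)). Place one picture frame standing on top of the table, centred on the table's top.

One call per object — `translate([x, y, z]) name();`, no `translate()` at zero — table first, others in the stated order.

table();
translate([356, 334, 696]) picture_frame();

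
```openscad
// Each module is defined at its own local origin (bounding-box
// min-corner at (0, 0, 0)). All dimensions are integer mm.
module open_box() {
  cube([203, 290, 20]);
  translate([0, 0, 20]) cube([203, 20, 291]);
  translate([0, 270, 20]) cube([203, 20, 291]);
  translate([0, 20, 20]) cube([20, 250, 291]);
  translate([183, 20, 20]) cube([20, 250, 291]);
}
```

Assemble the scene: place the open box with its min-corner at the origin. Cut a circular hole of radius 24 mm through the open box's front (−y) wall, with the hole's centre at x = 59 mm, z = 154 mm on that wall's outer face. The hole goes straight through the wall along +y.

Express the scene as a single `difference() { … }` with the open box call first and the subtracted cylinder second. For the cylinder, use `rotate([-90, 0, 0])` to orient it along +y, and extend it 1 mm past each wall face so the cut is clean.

difference() {
  open_box();
  translate([59, -1, 154]) rotate([-90, 0, 0]) cylinder(h = 22, r = 24);
}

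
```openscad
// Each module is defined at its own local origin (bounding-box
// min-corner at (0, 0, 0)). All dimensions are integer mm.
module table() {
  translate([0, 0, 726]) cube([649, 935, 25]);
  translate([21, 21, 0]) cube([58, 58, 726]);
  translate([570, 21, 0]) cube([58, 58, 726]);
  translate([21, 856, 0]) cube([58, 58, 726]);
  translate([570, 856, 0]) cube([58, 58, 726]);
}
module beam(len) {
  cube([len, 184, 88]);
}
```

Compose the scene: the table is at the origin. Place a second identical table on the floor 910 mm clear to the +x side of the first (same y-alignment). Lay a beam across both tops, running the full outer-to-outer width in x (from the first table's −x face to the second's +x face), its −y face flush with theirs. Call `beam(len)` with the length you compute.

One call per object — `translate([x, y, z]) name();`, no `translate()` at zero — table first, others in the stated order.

table();
translate([1559, 0, 0]) table();
translate([0, 0, 751]) beam(2208);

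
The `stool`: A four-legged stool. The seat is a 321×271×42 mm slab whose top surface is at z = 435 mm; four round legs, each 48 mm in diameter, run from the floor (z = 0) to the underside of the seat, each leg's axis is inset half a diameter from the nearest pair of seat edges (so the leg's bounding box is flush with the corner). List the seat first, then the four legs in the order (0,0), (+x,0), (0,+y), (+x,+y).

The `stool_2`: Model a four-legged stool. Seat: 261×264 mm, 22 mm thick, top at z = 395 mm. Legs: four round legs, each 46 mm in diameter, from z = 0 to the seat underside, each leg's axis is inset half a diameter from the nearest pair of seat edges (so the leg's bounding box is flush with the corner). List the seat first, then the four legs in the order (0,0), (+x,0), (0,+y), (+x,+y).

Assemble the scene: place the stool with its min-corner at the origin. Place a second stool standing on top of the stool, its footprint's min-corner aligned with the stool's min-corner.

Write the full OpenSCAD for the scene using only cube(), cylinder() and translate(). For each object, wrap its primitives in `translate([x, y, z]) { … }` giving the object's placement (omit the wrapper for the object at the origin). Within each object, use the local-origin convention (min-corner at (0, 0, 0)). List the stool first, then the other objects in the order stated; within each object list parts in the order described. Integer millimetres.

translate([0, 0, 393]) cube([321, 271, 42]);
translate([24, 24, 0]) cylinder(h = 393, r = 24);
translate([297, 24, 0]) cylinder(h = 393, r = 24);
translate([24, 247, 0]) cylinder(h = 393, r = 24);
translate([297, 247, 0]) cylinder(h = 393, r = 24);
translate([0, 0, 435]) {
  translate([0, 0, 373]) cube([261, 264, 22]);
  translate([23, 23, 0]) cylinder(h = 373, r = 23);
  translate([238, 23, 0]) cylinder(h = 373, r = 23);
  translate([23, 241, 0]) cylinder(h = 373, r = 23);
  translate([238, 241, 0]) cylinder(h = 373, r = 23);
}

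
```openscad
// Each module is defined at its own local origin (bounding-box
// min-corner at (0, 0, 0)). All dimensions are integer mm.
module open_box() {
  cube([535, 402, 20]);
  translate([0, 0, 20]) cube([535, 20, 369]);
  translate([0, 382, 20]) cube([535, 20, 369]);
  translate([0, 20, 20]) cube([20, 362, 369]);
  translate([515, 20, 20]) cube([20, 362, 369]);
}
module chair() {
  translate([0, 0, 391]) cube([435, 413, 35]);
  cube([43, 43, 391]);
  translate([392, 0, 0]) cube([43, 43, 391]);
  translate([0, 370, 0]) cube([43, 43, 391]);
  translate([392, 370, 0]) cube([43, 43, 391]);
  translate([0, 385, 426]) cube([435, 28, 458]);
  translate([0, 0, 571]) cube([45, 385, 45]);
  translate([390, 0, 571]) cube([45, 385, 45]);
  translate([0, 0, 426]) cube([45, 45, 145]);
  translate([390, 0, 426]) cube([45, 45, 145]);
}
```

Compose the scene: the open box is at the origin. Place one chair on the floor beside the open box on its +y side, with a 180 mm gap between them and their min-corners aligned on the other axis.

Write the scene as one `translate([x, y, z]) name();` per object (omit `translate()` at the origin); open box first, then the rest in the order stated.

open_box();
translate([0, 582, 0]) chair();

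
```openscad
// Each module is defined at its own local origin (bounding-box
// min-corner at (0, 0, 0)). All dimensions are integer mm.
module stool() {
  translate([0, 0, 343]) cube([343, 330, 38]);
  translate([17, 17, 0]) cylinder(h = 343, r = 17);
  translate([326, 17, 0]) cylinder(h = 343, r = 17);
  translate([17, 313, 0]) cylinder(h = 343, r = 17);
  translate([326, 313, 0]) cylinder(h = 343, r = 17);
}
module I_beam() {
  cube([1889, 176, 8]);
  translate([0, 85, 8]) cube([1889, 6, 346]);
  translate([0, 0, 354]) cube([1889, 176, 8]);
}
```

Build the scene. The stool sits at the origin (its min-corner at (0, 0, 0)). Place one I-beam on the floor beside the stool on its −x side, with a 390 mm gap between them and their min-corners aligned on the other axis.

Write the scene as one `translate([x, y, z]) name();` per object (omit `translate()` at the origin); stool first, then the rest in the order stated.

stool();
translate([-2279, 0, 0]) I_beam();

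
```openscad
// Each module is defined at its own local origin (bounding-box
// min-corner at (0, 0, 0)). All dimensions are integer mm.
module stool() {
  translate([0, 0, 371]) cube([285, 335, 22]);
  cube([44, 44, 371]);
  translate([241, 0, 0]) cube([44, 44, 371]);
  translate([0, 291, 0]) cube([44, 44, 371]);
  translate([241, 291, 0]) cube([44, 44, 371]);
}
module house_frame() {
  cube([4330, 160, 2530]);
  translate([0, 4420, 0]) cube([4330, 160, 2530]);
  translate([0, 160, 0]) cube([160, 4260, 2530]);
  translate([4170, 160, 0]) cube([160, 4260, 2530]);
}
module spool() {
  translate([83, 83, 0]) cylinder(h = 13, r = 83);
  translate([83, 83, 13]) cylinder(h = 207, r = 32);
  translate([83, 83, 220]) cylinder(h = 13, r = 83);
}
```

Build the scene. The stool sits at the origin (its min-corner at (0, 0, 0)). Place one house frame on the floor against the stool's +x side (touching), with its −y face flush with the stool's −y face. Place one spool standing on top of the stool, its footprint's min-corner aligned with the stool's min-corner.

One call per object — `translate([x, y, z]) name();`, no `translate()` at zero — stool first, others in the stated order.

stool();
translate([285, 0, 0]) house_frame();
translate([0, 0, 393]) spool();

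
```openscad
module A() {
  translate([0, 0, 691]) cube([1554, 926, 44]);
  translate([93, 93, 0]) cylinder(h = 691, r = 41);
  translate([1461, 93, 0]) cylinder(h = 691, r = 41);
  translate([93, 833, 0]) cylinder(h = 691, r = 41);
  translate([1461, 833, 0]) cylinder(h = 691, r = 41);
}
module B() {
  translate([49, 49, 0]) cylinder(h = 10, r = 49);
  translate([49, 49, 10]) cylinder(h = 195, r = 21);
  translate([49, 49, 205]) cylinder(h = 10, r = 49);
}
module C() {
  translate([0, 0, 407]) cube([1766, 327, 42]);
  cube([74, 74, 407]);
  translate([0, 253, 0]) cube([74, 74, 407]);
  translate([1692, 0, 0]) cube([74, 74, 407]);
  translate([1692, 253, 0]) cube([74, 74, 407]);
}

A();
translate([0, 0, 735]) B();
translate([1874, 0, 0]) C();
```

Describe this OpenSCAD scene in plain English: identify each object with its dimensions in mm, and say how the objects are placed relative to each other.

A is a table with a 1554×926 mm rectangular top, 44 mm thick, top surface at z = 735 mm, supported by four round legs of 82 mm diameter, each leg's bounding box inset 52 mm from the nearest pair of top edges, running from the floor.

B is a spool: two coaxial disc flanges of radius 49 mm and thickness 10 mm, joined by a core cylinder of radius 21 mm and height 195 mm. The lower flange rests on z = 0 and the three cylinders share a vertical axis.

C is a bench: a 1766×327 mm seat slab, 42 mm thick, top at z = 449 mm, on four 74×74 mm square legs flush with the seat corners and standing on z = 0.

The spool is on top of the table. The bench is on the floor beside the table on its +x side.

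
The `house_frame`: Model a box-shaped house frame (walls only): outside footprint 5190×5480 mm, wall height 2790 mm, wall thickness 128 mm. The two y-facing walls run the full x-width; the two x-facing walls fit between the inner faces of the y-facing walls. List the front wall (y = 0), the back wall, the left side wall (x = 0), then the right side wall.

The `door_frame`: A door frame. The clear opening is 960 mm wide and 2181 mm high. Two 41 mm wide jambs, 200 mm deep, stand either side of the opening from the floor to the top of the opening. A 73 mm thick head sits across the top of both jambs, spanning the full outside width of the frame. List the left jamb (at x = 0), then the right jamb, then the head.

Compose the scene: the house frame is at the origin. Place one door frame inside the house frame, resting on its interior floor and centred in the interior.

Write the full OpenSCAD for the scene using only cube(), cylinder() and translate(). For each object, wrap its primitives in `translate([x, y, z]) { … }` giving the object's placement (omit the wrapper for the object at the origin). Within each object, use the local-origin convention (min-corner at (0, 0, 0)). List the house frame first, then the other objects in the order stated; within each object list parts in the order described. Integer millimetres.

cube([5190, 128, 2790]);
translate([0, 5352, 0]) cube([5190, 128, 2790]);
translate([0, 128, 0]) cube([128, 5224, 2790]);
translate([5062, 128, 0]) cube([128, 5224, 2790]);
translate([2074, 2640, 0]) {
  cube([41, 200, 2181]);
  translate([1001, 0, 0]) cube([41, 200, 2181]);
  translate([0, 0, 2181]) cube([1042, 200, 73]);
}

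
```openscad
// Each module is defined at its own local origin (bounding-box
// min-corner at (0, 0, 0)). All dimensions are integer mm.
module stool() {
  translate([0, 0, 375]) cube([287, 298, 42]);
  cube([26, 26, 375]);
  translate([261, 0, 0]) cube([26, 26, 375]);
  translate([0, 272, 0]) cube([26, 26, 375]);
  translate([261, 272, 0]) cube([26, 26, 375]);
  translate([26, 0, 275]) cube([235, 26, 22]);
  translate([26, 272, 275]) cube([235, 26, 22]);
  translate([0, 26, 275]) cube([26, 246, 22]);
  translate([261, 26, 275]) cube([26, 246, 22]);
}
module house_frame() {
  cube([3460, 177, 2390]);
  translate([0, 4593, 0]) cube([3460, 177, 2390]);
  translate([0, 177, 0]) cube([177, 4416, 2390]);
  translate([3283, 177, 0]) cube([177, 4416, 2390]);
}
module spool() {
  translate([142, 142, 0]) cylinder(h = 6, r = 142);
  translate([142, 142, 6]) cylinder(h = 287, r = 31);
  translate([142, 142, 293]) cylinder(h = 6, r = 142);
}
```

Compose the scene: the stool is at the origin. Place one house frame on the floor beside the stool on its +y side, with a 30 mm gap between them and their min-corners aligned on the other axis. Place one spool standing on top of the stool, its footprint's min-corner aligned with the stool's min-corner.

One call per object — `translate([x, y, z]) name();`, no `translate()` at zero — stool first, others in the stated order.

stool();
translate([0, 328, 0]) house_frame();
translate([0, 0, 417]) spool();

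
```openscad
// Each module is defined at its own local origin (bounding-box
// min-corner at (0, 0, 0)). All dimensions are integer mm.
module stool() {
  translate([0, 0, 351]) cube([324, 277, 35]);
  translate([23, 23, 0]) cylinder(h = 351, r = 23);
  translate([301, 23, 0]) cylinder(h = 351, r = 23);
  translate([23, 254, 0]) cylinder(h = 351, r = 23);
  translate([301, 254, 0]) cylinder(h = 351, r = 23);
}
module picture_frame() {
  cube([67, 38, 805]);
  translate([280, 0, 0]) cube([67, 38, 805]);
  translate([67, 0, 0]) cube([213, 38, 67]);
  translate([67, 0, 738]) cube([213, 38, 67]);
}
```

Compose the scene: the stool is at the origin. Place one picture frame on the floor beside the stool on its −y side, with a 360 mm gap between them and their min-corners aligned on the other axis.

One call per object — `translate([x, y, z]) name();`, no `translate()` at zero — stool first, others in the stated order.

stool();
translate([0, -398, 0]) picture_frame();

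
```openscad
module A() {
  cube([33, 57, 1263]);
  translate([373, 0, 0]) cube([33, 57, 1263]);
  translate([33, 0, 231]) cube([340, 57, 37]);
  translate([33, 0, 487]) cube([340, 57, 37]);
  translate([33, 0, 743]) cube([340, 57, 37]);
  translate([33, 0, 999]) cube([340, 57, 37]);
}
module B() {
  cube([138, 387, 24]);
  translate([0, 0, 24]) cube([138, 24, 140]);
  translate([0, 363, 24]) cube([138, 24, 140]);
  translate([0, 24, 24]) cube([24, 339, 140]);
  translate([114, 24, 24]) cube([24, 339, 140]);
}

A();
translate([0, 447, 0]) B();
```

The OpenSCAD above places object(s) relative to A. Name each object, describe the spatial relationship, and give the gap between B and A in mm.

A is a ladder. B is an open box. The open box is on the floor beside the ladder on its +y side. The gap between the open box and the ladder is 390 mm.

The open box's nearest face is 390 mm from the ladder's +y face.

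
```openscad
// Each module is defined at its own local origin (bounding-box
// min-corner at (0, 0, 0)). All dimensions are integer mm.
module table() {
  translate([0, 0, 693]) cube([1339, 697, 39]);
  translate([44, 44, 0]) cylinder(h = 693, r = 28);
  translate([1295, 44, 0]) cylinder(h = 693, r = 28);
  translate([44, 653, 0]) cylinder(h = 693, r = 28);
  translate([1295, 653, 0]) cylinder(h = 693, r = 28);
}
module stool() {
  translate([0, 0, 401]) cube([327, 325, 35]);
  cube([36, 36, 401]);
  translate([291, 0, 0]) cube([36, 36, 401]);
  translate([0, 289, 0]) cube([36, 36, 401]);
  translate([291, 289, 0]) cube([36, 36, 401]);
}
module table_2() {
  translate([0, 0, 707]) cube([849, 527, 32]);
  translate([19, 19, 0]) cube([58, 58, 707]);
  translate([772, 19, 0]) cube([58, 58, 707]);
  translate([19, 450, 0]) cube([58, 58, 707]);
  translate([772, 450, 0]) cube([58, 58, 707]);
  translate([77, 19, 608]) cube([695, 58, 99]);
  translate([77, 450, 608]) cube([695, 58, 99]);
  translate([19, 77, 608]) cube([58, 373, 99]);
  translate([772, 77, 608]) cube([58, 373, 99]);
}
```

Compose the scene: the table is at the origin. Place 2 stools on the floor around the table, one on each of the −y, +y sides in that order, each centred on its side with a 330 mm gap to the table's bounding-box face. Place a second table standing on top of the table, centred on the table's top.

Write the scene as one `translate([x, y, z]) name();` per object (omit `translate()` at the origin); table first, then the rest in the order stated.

table();
translate([506, -655, 0]) stool();
translate([506, 1027, 0]) stool();
translate([245, 85, 732]) table_2();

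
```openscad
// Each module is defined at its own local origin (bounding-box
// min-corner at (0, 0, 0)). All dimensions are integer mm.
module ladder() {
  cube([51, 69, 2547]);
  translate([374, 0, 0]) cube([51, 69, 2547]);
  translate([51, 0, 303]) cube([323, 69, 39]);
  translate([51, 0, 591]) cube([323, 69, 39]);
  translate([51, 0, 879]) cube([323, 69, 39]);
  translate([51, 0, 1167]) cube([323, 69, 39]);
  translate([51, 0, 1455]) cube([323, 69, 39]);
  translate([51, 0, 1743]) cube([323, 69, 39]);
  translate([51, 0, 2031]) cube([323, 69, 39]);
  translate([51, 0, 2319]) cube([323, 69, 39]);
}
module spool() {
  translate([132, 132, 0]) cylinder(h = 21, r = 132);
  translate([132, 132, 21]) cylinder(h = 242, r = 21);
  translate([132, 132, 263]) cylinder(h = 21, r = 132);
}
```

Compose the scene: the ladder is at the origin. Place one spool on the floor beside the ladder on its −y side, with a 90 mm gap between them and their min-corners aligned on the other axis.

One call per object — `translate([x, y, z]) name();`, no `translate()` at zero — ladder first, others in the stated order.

ladder();
translate([0, -354, 0]) spool();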